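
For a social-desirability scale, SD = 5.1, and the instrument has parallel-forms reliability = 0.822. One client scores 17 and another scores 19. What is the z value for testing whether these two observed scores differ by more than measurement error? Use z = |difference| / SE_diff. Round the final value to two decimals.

0.66

SEM = 5.1000·√(1 − 0.8220) ≃ 2.1517
SE_diff = SEM · √2 ≃ 2.1517 · 1.4142 ≃ 3.0430
z = |17 − 19| / 3.0430 = 2 / 3.0430 ≃ 0.6573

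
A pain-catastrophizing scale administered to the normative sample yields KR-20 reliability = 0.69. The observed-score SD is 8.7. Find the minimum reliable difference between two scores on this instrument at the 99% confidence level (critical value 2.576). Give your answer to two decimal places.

SEM = 8.7000·√(1 − 0.6900) ≃ 4.8440
SE_diff = SEM · √2 ≃ 4.8440 · 1.4142 ≃ 6.8504
Minimum reliable difference = 2.576 · SE_diff ≃ 2.576 · 6.8504 ≃ 17.6466

17.65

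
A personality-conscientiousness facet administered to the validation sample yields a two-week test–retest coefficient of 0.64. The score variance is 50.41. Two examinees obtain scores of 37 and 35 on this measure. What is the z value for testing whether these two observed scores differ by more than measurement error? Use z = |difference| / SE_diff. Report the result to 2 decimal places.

0.33

SD = √50.41 = 7.1000
The standard error of measurement is 7.1000*√(1 − 0.6400) ≃ 7.1000*0.6000 ≃ 4.2600.
SE_diff = SEM * √2 ≃ 4.2600 * 1.4142 ≃ 6.0245
z = |37 − 35| / 6.0245 = 2 / 6.0245 ≃ 0.3320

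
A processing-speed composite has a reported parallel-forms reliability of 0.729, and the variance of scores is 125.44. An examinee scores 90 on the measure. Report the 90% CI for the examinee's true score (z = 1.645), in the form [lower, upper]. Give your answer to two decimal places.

[80.41, 99.59]

σ = 125.44^(1/2) = 11.200
SEM = 11.200·√(1 − 0.729) ≈ 5.830
1.645 · SEM ≈ 9.591
Interval: (80.409, 99.591)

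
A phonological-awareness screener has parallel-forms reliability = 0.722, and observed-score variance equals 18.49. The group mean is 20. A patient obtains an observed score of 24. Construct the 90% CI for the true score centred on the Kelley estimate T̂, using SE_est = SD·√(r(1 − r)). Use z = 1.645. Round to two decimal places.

SD = √18.49 ≈ 4.3000
T̂ = r·X + (1 − r)·M = 0.7220×24 + 0.2780×20 = 17.3280 + 5.5600 ≈ 22.8880
SE_est = 4.3000·√[r(1 − r)] ≈ 1.9265
90% CI: 22.8880 ± 3.1690 ≈ (19.7190, 26.0570)

[19.72, 26.06]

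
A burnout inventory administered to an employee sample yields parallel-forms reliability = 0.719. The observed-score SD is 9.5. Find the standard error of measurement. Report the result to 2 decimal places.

5.04

The standard error of measurement is 9.5000*√(1 − 0.7190) ≃ 9.5000*0.5301 ≃ 5.0359.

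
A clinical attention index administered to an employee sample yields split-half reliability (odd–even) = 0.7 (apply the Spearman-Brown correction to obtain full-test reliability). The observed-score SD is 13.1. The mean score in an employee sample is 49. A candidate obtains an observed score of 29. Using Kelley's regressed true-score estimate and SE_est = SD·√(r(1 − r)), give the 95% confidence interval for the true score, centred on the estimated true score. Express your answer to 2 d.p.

[22.74, 42.32]

Spearman-Brown: r = 2(0.7) / (1 + 0.7) = 1.4000 / 1.7000 ≈ 0.8235
Estimated true score = 0.8235·29 + (1 − 0.8235)·49 ≈ 32.5294
SE_est = SD · √(r(1 − r)) = 13.1000 · √0.1453 ≈ 13.1000 · 0.3812 ≈ 4.9940
CI = 32.5294 ± 1.96 · 4.9940 → [22.7412, 42.3176]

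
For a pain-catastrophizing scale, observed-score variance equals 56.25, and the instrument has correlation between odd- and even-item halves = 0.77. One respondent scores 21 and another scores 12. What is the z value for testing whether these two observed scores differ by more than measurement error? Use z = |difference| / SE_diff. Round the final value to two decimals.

2.35

SD = √56.25 = 7.5000
Spearman-Brown: r = 2(0.77) / (1 + 0.77) = 1.5400 / 1.7700 ≈ 0.8701
SEM = 7.5000 · √(1 − 0.8701) = 7.5000 · √0.1299 ≈ 7.5000 · 0.3605 ≈ 2.7036
SE_diff = SEM · √2 ≈ 2.7036 · 1.4142 ≈ 3.8234
z = 9 / 3.8234 ≈ 2.3539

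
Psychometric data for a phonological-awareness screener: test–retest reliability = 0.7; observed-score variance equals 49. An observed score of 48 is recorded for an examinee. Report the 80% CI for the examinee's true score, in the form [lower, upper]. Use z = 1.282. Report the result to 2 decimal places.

[43.08, 52.92]

SD = √49 = 7.0000
SEM = 7.0000 · √(1 − 0.7000) = 7.0000 · √0.3000 ≃ 7.0000 · 0.5477 ≃ 3.8341
Half-width = 1.282·3.8341 ≃ 4.9153
CI = 48 ± 4.9153 → [43.0847, 52.9153]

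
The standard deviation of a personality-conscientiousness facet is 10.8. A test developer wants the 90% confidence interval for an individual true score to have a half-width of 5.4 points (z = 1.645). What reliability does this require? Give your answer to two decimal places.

Required SEM = 5.4 / 1.645 ≃ 3.283
r = 1 − (SEM / SD)² = 1 − (3.283 / 10.8)² ≃ 1 − 0.092 ≃ 0.908

0.91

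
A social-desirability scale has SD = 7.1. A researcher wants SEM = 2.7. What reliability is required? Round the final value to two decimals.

r = 1 − (2.700/7.1)² ≈ 1 − 0.145 ≈ 0.855

0.86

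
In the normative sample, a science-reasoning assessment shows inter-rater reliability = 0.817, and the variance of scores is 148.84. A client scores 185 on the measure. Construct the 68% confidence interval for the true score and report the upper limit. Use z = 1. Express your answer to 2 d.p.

190.22

SD = √148.84 = 12.2000
The standard error of measurement is 12.2000×√(1 − 0.8170) ≃ 12.2000×0.4278 ≃ 5.2190.
Half-width = 1×5.2190 ≃ 5.2190
Upper limit = 185 + 5.2190 ≃ 190.2190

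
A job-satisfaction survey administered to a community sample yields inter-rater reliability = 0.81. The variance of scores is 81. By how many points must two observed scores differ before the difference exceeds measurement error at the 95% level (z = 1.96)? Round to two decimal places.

10.87

σ = 81^(1/2) = 9.000
SEM = 9.000×√(1 − 0.810) ≈ 3.923
Standard error of the difference = 3.923·√2 ≈ 5.548
Smallest detectable difference = 1.96×5.548 ≈ 10.874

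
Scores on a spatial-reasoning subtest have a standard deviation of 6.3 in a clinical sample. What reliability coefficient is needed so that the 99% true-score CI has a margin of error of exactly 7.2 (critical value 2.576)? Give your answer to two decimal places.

SEM needed = half-width / z = 7.2/2.576 ≈ 2.7950
Required reliability = 1 − (SEM/SD)² = 1 − 0.1968 ≈ 0.8032

0.80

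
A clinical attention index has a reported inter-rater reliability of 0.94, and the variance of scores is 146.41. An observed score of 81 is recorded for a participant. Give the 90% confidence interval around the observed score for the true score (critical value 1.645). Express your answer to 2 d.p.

SD = √146.41 = 12.100
SEM = 12.100·√(1 − 0.940) ≈ 2.964
Half-width = 1.645·2.964 ≈ 4.876
90% CI: 81 ± 4.876 = [76.124, 85.876]

[76.12, 85.88]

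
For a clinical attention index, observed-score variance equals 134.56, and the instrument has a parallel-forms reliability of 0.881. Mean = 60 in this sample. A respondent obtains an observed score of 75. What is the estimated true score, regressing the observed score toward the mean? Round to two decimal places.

Estimated true score = 0.881*75 + (1 − 0.881)*60 ≃ 73.215

73.22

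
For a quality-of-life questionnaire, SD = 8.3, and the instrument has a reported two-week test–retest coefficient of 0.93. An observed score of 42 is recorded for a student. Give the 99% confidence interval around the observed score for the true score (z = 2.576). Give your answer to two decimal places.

[36.34, 47.66]

SEM = 8.3000*√(1 − 0.9300) ≈ 2.1960
Half-width = 2.576*2.1960 ≈ 5.6568
99% CI: 42 ± 5.6568 = [36.3432, 47.6568]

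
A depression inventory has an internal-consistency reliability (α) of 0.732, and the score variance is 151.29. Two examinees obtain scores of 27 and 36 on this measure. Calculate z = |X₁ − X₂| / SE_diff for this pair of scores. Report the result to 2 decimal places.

SD = √151.29 = 12.3000
SEM = 12.3000·√(1 − 0.7320) ≃ 6.3676
SE_diff = SEM · √2 ≃ 6.3676 · 1.4142 ≃ 9.0051
z = |27 − 36| / 9.0051 = 9 / 9.0051 ≃ 0.9994

1.00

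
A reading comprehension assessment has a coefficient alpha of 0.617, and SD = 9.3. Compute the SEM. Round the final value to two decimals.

5.76

SEM = 9.300·√(1 − 0.617) ≃ 5.755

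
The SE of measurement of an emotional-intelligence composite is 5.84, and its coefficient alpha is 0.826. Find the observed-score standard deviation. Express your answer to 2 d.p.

σ = SEM·(1 − r)^(−1/2) ≈ 5.84·2.3973 ≈ 14.0003

14.00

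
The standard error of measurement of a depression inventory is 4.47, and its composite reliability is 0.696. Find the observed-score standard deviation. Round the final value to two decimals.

SD = 4.47 / √(1 − 0.696) ≃ 8.107

8.11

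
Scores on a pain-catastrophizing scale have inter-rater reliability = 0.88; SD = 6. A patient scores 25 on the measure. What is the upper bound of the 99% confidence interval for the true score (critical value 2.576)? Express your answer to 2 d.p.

The standard error of measurement is 6.000×√(1 − 0.880) ≈ 6.000×0.346 ≈ 2.078.
Half-width = 2.576×2.078 ≈ 5.354
Upper bound: 25 + 5.354 = 30.354

30.35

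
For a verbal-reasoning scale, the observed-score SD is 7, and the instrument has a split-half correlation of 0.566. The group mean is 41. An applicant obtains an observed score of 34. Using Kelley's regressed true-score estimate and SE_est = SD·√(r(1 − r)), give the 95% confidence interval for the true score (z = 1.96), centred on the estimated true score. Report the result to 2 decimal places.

Spearman-Brown: r = 2(0.566) / (1 + 0.566) = 1.132 / 1.566 ≈ 0.723
Estimated true score = 0.723*34 + (1 − 0.723)*41 ≈ 35.940
SE_est = 7.000*√(0.723*0.277) ≈ 3.133
95% CI: 35.940 ± 6.141 ≈ (29.799, 42.081)

[29.80, 42.08]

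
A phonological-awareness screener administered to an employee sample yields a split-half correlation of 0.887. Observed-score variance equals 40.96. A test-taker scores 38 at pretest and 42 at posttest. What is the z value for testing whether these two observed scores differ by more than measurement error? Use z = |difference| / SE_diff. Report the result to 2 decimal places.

1.81

SD = √40.96 = 6.400
Spearman-Brown: r = 2(0.887) / (1 + 0.887) = 1.774 / 1.887 ≈ 0.940
SEM = 6.400×√(1 − 0.940) ≈ 1.566
SE_diff = √2 × SEM ≈ 2.215
z = |38 − 42| / 2.215 = 4 / 2.215 ≈ 1.806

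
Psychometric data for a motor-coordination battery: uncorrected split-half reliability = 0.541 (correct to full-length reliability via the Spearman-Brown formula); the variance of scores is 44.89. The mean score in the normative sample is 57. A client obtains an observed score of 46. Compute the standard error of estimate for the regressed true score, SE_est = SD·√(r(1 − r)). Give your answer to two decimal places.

3.06

σ = 44.89^(1/2) = 6.700
Spearman-Brown: r = 2(0.541) / (1 + 0.541) = 1.082 / 1.541 ≃ 0.702
SE_est = SD * √(r(1 − r)) = 6.700 * √0.209 ≃ 6.700 * 0.457 ≃ 3.064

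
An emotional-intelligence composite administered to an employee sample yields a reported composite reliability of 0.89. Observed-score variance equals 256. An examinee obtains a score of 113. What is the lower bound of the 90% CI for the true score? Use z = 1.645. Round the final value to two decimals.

104.27

SD = √256 ≈ 16.0000
The standard error of measurement is 16.0000×√(1 − 0.8900) ≈ 16.0000×0.3317 ≈ 5.3066.
Margin = 1.645 × 5.3066 ≈ 8.7294
Lower bound: 113 − 8.7294 = 104.2706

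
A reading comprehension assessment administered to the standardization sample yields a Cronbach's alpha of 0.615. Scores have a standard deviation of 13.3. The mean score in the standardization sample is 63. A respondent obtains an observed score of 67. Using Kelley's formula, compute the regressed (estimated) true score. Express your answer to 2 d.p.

Estimated true score = 0.6150·67 + (1 − 0.6150)·63 ≈ 65.4600

65.46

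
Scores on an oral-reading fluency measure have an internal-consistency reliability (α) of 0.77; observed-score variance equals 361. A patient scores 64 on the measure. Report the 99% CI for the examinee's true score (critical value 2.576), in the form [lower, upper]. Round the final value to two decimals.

[40.53, 87.47]

σ = 361^(1/2) = 19.000
SEM = 19.000 · √(1 − 0.770) = 19.000 · √0.230 ≃ 19.000 · 0.480 ≃ 9.112
2.576 · SEM ≃ 23.473
Interval: (40.527, 87.473)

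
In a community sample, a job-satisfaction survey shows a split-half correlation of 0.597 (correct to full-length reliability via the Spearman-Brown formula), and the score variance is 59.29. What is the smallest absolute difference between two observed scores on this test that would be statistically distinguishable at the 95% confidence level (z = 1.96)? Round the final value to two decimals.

10.72

SD = √59.29 = 7.70000
Spearman-Brown: r = 2(0.597) / (1 + 0.597) = 1.19400 / 1.59700 ≈ 0.74765
SEM = 7.70000·√(1 − 0.74765) ≈ 3.86804
SE_diff = √2 · SEM ≈ 5.47023
Minimum reliable difference = 1.96 · SE_diff ≈ 1.96 · 5.47023 ≈ 10.72166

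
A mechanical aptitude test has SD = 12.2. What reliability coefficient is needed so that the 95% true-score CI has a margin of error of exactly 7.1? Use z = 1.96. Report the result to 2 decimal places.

0.91

Required SEM = 7.1 / 1.96 ≃ 3.6224
Required reliability = 1 − (SEM/SD)² = 1 − 0.0882 ≃ 0.9118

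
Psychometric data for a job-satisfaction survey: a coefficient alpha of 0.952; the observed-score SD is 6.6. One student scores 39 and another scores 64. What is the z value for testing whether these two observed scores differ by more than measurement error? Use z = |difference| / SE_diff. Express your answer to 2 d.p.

SEM = 6.600×√(1 − 0.952) ≃ 1.446
SE_diff = √2 × SEM ≃ 2.045
z = 25 / 2.045 ≃ 12.225

12.23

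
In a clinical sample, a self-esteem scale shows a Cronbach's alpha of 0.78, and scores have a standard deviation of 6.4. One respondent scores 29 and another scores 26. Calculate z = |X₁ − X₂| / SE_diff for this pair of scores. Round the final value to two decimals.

SEM = 6.4000*√(1 − 0.7800) ≃ 3.0019
Standard error of the difference = 3.0019·√2 ≃ 4.2453
z = |29 − 26| / 4.2453 = 3 / 4.2453 ≃ 0.7067

0.71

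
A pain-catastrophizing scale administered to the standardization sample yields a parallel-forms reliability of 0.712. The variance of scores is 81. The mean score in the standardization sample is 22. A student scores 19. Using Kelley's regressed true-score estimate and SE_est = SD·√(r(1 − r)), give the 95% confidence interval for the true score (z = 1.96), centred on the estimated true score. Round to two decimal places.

[11.88, 27.85]

SD = √81 ≈ 9.0000
T̂ = r·X + (1 − r)·M = 0.7120·19 + 0.2880·22 = 13.5280 + 6.3360 ≈ 19.8640
SE_est = 9.0000·√(0.7120·0.2880) ≈ 4.0755
CI = 19.8640 ± 1.96 · 4.0755 → [11.8761, 27.8519]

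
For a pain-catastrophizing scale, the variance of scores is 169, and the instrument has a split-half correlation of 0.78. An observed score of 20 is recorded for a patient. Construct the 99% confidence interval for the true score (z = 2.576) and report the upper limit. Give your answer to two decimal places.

31.77

SD = √169 ≈ 13.0000
r_full = 2·0.78 / (1 + 0.78) ≈ 0.8764
SEM = 13.0000·√(1 − 0.8764) ≈ 4.5703
Half-width = 2.576·4.5703 ≈ 11.7731
Upper bound: 20 + 11.7731 = 31.7731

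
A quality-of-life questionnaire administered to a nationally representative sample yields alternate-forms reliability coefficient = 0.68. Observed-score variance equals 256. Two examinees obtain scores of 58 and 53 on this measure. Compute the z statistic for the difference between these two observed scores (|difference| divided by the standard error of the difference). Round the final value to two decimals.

0.39

SD = √256 ≈ 16.0000
SEM = 16.0000 * √(1 − 0.6800) = 16.0000 * √0.3200 ≈ 16.0000 * 0.5657 ≈ 9.0510
Standard error of the difference = 9.0510·√2 ≈ 12.8000
z = |58 − 53| / 12.8000 = 5 / 12.8000 ≈ 0.3906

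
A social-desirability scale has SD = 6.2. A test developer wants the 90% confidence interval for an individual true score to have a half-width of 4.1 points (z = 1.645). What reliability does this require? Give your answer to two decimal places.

SEM needed = half-width / z = 4.1/1.645 ≃ 2.492
r = 1 − (2.492/6.2)² ≃ 1 − 0.162 ≃ 0.838

0.84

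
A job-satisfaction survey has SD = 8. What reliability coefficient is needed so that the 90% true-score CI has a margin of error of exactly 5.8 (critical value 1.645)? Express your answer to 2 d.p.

SEM needed = half-width / z = 5.8/1.645 ≈ 3.526
r = 1 − (3.526/8)² ≈ 1 − 0.194 ≈ 0.806

0.81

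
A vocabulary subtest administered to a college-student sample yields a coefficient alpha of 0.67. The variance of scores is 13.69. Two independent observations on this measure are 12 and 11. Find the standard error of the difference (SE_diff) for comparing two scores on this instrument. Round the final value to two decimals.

σ = 13.69^(1/2) = 3.70000
The standard error of measurement is 3.70000·√(1 − 0.67000) ≈ 3.70000·0.57446 ≈ 2.12549.
SE_diff = √2 · SEM ≈ 3.00589

3.01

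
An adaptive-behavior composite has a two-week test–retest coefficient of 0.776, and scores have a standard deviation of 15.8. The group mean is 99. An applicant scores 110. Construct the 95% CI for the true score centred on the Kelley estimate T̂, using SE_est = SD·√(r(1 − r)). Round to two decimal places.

[94.62, 120.45]

T̂ = r·X + (1 − r)·M = 0.77600*110 + 0.22400*99 = 85.36000 + 22.17600 ≃ 107.53600
SE_est = 15.80000·√[r(1 − r)] ≃ 6.58737
CI = 107.53600 ± 1.96 * 6.58737 → [94.62476, 120.44724]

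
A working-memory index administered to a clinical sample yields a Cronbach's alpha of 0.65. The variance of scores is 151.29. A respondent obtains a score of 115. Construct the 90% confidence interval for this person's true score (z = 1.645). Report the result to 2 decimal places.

[103.03, 126.97]

SD = √151.29 ≈ 12.3000
The standard error of measurement is 12.3000×√(1 − 0.6500) ≈ 12.3000×0.5916 ≈ 7.2768.
Margin = 1.645 × 7.2768 ≈ 11.9703
Interval: (103.0297, 126.9703)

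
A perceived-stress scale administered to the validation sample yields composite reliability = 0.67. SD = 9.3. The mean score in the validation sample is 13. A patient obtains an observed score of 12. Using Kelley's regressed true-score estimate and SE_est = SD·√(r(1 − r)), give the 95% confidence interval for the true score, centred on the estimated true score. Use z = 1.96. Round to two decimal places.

Estimated true score = 0.670*12 + (1 − 0.670)*13 ≃ 12.330
SE_est = SD * √(r(1 − r)) = 9.300 * √0.221 ≃ 9.300 * 0.470 ≃ 4.373
CI = 12.330 ± 1.96 * 4.373 → [3.759, 20.901]

[3.76, 20.90]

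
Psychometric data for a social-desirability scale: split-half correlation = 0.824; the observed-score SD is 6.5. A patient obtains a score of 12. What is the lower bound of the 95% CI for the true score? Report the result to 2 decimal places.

8.04

r_full = 2·0.824 / (1 + 0.824) ≈ 0.9035
SEM = 6.5000×√(1 − 0.9035) ≈ 2.0191
1.96 × SEM ≈ 3.9574
Lower limit = 12 − 3.9574 ≈ 8.0426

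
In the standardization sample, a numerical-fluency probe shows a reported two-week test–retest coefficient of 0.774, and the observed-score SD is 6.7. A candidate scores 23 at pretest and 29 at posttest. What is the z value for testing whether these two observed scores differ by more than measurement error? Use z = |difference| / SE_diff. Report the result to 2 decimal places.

1.33

SEM = 6.700 × √(1 − 0.774) = 6.700 × √0.226 ≈ 6.700 × 0.475 ≈ 3.185
SE_diff = √2 × SEM ≈ 4.504
z = 6 / 4.504 ≈ 1.332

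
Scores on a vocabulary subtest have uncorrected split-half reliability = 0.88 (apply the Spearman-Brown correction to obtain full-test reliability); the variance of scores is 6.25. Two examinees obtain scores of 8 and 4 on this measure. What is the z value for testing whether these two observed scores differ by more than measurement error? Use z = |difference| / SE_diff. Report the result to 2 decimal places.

4.48

σ = 6.25^(1/2) = 2.5000
Full-length reliability (Spearman-Brown) = 2(0.88)/(1+0.88) ≈ 0.9362
The standard error of measurement is 2.5000*√(1 − 0.9362) ≈ 2.5000*0.2526 ≈ 0.6316.
SE_diff = SEM * √2 ≈ 0.6316 * 1.4142 ≈ 0.8932
z = |8 − 4| / 0.8932 = 4 / 0.8932 ≈ 4.4781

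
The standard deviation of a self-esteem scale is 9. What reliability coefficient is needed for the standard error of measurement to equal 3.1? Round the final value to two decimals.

0.88

r = 1 − (SEM / SD)² = 1 − (3.10000 / 9)² ≃ 1 − 0.11864 ≃ 0.88136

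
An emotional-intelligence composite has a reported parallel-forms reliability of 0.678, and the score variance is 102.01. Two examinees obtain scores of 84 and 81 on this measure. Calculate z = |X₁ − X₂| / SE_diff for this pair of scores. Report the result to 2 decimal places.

0.37

σ = 102.01^(1/2) = 10.10000
The standard error of measurement is 10.10000·√(1 − 0.67800) ≈ 10.10000·0.56745 ≈ 5.73125.
Standard error of the difference = 5.73125·√2 ≈ 8.10521
z = |84 − 81| / 8.10521 = 3 / 8.10521 ≈ 0.37013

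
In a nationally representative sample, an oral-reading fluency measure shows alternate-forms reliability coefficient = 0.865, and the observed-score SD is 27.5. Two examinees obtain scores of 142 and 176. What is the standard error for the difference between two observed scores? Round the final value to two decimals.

14.29

SEM = 27.5000 × √(1 − 0.8650) = 27.5000 × √0.1350 ≈ 27.5000 × 0.3674 ≈ 10.1041
Standard error of the difference = 10.1041·√2 ≈ 14.2894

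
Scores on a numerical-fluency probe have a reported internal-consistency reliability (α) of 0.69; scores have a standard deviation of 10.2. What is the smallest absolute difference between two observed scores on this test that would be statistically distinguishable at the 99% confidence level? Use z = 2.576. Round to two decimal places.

20.69

SEM = 10.200·√(1 − 0.690) ≈ 5.679
Standard error of the difference = 5.679·√2 ≈ 8.031
Smallest detectable difference = 2.576·8.031 ≈ 20.689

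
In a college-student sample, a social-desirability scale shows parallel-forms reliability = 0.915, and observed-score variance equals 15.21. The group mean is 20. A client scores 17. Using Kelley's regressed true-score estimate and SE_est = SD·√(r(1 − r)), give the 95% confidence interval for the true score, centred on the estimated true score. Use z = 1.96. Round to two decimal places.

[15.12, 19.39]

SD = √15.21 = 3.9000
T̂ = r·X + (1 − r)·M = 0.9150*17 + 0.0850*20 = 15.5550 + 1.7000 ≃ 17.2550
SE_est = 3.9000*√(0.9150*0.0850) ≃ 1.0876
CI = 17.2550 ± 1.96 * 1.0876 → [15.1232, 19.3868]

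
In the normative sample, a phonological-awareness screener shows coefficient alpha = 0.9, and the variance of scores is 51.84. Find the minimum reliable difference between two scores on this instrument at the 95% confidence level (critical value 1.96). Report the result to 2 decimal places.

SD = √51.84 = 7.2000
SEM = 7.2000 · √(1 − 0.9000) = 7.2000 · √0.1000 ≈ 7.2000 · 0.3162 ≈ 2.2768
Standard error of the difference = 2.2768·√2 ≈ 3.2199
Minimum reliable difference = 1.96 · SE_diff ≈ 1.96 · 3.2199 ≈ 6.3111

6.31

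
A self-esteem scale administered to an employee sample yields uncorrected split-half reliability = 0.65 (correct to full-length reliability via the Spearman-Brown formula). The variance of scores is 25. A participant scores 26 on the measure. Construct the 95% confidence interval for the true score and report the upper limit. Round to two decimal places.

30.51

σ = 25^(1/2) = 5.000
Spearman-Brown: r = 2(0.65) / (1 + 0.65) = 1.300 / 1.650 ≈ 0.788
The standard error of measurement is 5.000*√(1 − 0.788) ≈ 5.000*0.461 ≈ 2.303.
Half-width = 1.96*2.303 ≈ 4.514
Upper bound: 26 + 4.514 = 30.514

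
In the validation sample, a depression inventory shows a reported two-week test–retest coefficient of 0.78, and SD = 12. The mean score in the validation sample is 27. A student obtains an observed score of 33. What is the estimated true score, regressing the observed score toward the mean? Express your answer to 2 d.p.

31.68

T̂ = r·X + (1 − r)·M = 0.7800*33 + 0.2200*27 = 25.7400 + 5.9400 ≈ 31.6800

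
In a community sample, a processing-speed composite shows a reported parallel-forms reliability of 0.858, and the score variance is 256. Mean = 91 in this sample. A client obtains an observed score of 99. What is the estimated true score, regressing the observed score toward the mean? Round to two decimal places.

T̂ = r·X + (1 − r)·M = 0.8580·99 + 0.1420·91 = 84.9420 + 12.9220 ≈ 97.8640

97.86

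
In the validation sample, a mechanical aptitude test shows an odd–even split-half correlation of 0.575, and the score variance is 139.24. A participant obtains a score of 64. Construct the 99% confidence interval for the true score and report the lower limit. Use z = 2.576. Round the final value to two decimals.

σ = 139.24^(1/2) = 11.80000
Full-length reliability (Spearman-Brown) = 2(0.575)/(1+0.575) ≈ 0.73016
The standard error of measurement is 11.80000·√(1 − 0.73016) ≈ 11.80000·0.51946 ≈ 6.12966.
Half-width = 2.576·6.12966 ≈ 15.79000
Lower bound: 64 − 15.79000 = 48.21000

48.21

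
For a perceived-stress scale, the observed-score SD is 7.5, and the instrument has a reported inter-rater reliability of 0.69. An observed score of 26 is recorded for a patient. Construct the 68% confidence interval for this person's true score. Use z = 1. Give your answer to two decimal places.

SEM = 7.50000 · √(1 − 0.69000) = 7.50000 · √0.31000 ≈ 7.50000 · 0.55678 ≈ 4.17582
Half-width = 1·4.17582 ≈ 4.17582
CI = 26 ± 4.17582 → [21.82418, 30.17582]

[21.82, 30.18]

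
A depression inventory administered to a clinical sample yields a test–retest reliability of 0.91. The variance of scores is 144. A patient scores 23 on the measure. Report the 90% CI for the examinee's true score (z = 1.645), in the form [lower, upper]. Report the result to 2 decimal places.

[17.08, 28.92]

SD = √144 ≈ 12.000
SEM = 12.000 * √(1 − 0.910) = 12.000 * √0.090 ≈ 12.000 * 0.300 ≈ 3.600
Half-width = 1.645*3.600 ≈ 5.922
Interval: (17.078, 28.922)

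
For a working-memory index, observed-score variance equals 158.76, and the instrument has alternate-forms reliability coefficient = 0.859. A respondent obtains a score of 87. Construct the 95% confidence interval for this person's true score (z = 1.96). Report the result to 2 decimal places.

[77.73, 96.27]

SD = √158.76 = 12.60000
SEM = 12.60000·√(1 − 0.85900) ≈ 4.73130
Margin = 1.96 · 4.73130 ≈ 9.27334
95% CI: 87 ± 9.27334 = [77.72666, 96.27334]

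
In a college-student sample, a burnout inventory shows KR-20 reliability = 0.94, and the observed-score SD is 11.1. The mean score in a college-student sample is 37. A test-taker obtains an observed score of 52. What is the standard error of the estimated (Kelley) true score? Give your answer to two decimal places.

2.64

SE_est = SD * √(r(1 − r)) = 11.100 * √0.056 ≈ 11.100 * 0.237 ≈ 2.636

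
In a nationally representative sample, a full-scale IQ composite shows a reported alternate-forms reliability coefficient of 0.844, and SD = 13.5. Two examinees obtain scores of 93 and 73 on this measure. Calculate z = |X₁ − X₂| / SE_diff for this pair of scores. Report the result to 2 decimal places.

2.65

The standard error of measurement is 13.5000*√(1 − 0.8440) ≃ 13.5000*0.3950 ≃ 5.3321.
Standard error of the difference = 5.3321·√2 ≃ 7.5407
z = |93 − 73| / 7.5407 = 20 / 7.5407 ≃ 2.6523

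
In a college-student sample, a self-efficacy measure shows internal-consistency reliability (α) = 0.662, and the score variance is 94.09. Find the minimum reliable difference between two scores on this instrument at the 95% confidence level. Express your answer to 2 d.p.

15.63

σ = 94.09^(1/2) = 9.700
SEM = 9.700·√(1 − 0.662) ≈ 5.639
Standard error of the difference = 5.639·√2 ≈ 7.975
Minimum reliable difference = 1.96 · SE_diff ≈ 1.96 · 7.975 ≈ 15.632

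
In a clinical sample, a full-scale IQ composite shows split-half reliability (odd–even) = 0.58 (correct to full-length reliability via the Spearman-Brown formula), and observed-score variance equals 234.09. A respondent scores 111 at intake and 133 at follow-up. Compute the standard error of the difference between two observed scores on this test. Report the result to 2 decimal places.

11.16

SD = √234.09 = 15.300
r_full = 2·0.58 / (1 + 0.58) ≃ 0.734
SEM = 15.300 · √(1 − 0.734) = 15.300 · √0.266 ≃ 15.300 · 0.516 ≃ 7.888
SE_diff = √2 · SEM ≃ 11.156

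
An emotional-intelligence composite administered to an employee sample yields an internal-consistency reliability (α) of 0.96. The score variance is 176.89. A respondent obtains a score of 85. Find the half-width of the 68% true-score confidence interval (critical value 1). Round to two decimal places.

2.66

SD = √176.89 ≃ 13.300
SEM = 13.300·√(1 − 0.960) ≃ 2.660
1 · SEM ≃ 2.660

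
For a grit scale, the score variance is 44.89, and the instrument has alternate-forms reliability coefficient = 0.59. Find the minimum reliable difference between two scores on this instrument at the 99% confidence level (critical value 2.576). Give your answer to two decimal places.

σ = 44.89^(1/2) = 6.7000
The standard error of measurement is 6.7000×√(1 − 0.5900) ≈ 6.7000×0.6403 ≈ 4.2901.
SE_diff = √2 × SEM ≈ 6.0671
Smallest detectable difference = 2.576×6.0671 ≈ 15.6289

15.63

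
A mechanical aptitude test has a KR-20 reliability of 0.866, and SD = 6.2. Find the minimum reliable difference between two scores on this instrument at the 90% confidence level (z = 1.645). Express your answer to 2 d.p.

The standard error of measurement is 6.2000×√(1 − 0.8660) ≈ 6.2000×0.3661 ≈ 2.2696.
SE_diff = SEM × √2 ≈ 2.2696 × 1.4142 ≈ 3.2097
Minimum reliable difference = 1.645 × SE_diff ≈ 1.645 × 3.2097 ≈ 5.2799

5.28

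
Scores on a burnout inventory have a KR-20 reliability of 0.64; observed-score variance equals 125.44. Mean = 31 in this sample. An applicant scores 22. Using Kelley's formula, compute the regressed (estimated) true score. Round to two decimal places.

25.24

Estimated true score = 0.640*22 + (1 − 0.640)*31 ≃ 25.240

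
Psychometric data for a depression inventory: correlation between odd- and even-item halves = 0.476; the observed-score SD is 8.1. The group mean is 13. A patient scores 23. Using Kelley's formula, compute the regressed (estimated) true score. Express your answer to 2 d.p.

Full-length reliability (Spearman-Brown) = 2(0.476)/(1+0.476) ≈ 0.6450
Estimated true score = 0.6450·23 + (1 − 0.6450)·13 ≈ 19.4499

19.45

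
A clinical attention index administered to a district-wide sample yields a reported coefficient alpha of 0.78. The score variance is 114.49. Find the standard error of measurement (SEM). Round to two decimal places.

SD = √114.49 = 10.700
The standard error of measurement is 10.700×√(1 − 0.780) ≃ 10.700×0.469 ≃ 5.019.

5.02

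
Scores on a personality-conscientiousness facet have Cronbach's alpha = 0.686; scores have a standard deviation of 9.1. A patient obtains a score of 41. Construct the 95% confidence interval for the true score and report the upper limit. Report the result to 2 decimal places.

The standard error of measurement is 9.1000*√(1 − 0.6860) ≈ 9.1000*0.5604 ≈ 5.0992.
Margin = 1.96 * 5.0992 ≈ 9.9945
Upper bound: 41 + 9.9945 = 50.9945

50.99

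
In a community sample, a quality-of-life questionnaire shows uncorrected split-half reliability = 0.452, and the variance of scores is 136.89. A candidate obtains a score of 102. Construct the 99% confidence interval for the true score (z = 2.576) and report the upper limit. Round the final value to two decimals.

SD = √136.89 = 11.700
r_full = 2·0.452 / (1 + 0.452) ≈ 0.623
The standard error of measurement is 11.700·√(1 − 0.623) ≈ 11.700·0.614 ≈ 7.188.
Half-width = 2.576·7.188 ≈ 18.516
Upper bound: 102 + 18.516 = 120.516

120.52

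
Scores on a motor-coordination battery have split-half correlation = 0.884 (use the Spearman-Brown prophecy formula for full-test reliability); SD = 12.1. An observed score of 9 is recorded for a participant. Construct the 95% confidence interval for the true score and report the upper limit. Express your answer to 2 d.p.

Full-length reliability (Spearman-Brown) = 2(0.884)/(1+0.884) ≈ 0.9384
SEM = 12.1000 · √(1 − 0.9384) = 12.1000 · √0.0616 ≈ 12.1000 · 0.2481 ≈ 3.0024
Half-width = 1.96·3.0024 ≈ 5.8848
Upper bound: 9 + 5.8848 = 14.8848

14.88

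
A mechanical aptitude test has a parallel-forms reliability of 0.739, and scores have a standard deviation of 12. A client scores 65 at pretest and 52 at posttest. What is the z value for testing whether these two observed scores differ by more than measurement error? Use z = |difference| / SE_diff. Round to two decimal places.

1.50

SEM = 12.0000×√(1 − 0.7390) ≈ 6.1306
Standard error of the difference = 6.1306·√2 ≈ 8.6699
z = |65 − 52| / 8.6699 = 13 / 8.6699 ≈ 1.4994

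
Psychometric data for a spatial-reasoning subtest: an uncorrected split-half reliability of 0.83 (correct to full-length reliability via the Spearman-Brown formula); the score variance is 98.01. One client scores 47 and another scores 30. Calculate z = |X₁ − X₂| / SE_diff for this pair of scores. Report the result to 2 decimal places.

3.98

SD = √98.01 = 9.9000
r_full = 2·0.83 / (1 + 0.83) ≈ 0.9071
SEM = 9.9000 * √(1 − 0.9071) = 9.9000 * √0.0929 ≈ 9.9000 * 0.3048 ≈ 3.0174
SE_diff = √2 * SEM ≈ 4.2673
z = 17 / 4.2673 ≈ 3.9838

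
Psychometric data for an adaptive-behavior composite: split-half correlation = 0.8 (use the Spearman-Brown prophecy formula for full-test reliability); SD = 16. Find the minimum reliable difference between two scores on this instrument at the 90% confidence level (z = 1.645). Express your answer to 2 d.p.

12.41

r_full = 2·0.8 / (1 + 0.8) ≈ 0.8889
SEM = 16.0000 · √(1 − 0.8889) = 16.0000 · √0.1111 ≈ 16.0000 · 0.3333 ≈ 5.3333
SE_diff = √2 · SEM ≈ 7.5425
Smallest detectable difference = 1.645·7.5425 ≈ 12.4074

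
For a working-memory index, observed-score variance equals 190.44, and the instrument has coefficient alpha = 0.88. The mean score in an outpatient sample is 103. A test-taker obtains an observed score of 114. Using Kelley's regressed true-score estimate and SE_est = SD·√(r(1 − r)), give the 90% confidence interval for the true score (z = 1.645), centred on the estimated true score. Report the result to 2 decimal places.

[105.30, 120.06]

σ = 190.44^(1/2) = 13.8000
T̂ = r·X + (1 − r)·M = 0.8800*114 + 0.1200*103 = 100.3200 + 12.3600 ≈ 112.6800
SE_est = SD * √(r(1 − r)) = 13.8000 * √0.1056 ≈ 13.8000 * 0.3250 ≈ 4.4845
CI = 112.6800 ± 1.645 * 4.4845 → [105.3030, 120.0570]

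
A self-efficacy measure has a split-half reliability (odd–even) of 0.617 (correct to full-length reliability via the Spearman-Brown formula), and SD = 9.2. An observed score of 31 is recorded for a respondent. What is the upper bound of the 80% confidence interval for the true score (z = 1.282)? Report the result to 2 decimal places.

Spearman-Brown: r = 2(0.617) / (1 + 0.617) = 1.2340 / 1.6170 ≃ 0.7631
SEM = 9.2000 × √(1 − 0.7631) = 9.2000 × √0.2369 ≃ 9.2000 × 0.4867 ≃ 4.4775
Margin = 1.282 × 4.4775 ≃ 5.7401
Upper limit = 31 + 5.7401 ≃ 36.7401

36.74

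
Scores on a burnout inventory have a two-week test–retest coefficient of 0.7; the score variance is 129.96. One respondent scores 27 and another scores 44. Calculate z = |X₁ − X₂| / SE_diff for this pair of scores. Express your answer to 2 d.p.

σ = 129.96^(1/2) = 11.40000
SEM = 11.40000 × √(1 − 0.70000) = 11.40000 × √0.30000 ≈ 11.40000 × 0.54772 ≈ 6.24404
SE_diff = SEM × √2 ≈ 6.24404 × 1.41421 ≈ 8.83040
z = |27 − 44| / 8.83040 = 17 / 8.83040 ≈ 1.92517

1.93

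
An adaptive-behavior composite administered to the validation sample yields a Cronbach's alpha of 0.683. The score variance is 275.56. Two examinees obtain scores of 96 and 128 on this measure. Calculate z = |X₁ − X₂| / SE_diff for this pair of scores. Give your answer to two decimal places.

2.42

SD = √275.56 ≈ 16.60000
SEM = 16.60000 × √(1 − 0.68300) = 16.60000 × √0.31700 ≈ 16.60000 × 0.56303 ≈ 9.34626
SE_diff = SEM × √2 ≈ 9.34626 × 1.41421 ≈ 13.21760
z = 32 / 13.21760 ≈ 2.42101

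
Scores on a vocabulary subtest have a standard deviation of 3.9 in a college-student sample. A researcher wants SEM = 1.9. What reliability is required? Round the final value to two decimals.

r = 1 − (SEM / SD)² = 1 − (1.900 / 3.9)² ≃ 1 − 0.237 ≃ 0.763

0.76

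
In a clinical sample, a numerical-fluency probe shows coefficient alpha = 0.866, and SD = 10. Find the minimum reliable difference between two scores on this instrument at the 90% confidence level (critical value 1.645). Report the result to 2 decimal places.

SEM = 10.000 × √(1 − 0.866) = 10.000 × √0.134 ≈ 10.000 × 0.366 ≈ 3.661
SE_diff = √2 × SEM ≈ 5.177
Smallest detectable difference = 1.645×5.177 ≈ 8.516

8.52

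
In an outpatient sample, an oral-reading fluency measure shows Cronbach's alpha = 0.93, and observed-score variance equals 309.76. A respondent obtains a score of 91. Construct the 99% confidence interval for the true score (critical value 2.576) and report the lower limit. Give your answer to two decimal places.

σ = 309.76^(1/2) = 17.60000
The standard error of measurement is 17.60000*√(1 − 0.93000) ≈ 17.60000*0.26458 ≈ 4.65652.
2.576 * SEM ≈ 11.99520
Lower limit = 91 − 11.99520 ≈ 79.00480

79.00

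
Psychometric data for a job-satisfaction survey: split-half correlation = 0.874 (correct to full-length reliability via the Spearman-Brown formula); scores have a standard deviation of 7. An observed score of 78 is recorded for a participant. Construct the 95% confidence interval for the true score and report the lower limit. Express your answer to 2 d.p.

74.44

r_full = 2·0.874 / (1 + 0.874) ≈ 0.933
SEM = 7.000 * √(1 − 0.933) = 7.000 * √0.067 ≈ 7.000 * 0.259 ≈ 1.815
Margin = 1.96 * 1.815 ≈ 3.558
Lower limit = 78 − 3.558 ≈ 74.442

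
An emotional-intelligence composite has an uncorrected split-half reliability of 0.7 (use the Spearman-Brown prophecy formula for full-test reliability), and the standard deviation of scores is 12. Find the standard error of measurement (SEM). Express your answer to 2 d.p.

Spearman-Brown: r = 2(0.7) / (1 + 0.7) = 1.400 / 1.700 ≈ 0.824
The standard error of measurement is 12.000×√(1 − 0.824) ≈ 12.000×0.420 ≈ 5.041.

5.04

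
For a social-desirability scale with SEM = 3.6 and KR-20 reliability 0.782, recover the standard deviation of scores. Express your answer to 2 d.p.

SD = SEM / √(1 − r) = 3.6 / √0.21800 ≃ 3.6 / 0.46690 ≃ 7.71035

7.71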